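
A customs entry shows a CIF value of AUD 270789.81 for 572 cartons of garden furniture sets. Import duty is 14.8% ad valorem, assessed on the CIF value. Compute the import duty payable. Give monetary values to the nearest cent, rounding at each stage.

Import duty = 270789.81 × 14.8% = 40076.89

Import duty: AUD 40076.89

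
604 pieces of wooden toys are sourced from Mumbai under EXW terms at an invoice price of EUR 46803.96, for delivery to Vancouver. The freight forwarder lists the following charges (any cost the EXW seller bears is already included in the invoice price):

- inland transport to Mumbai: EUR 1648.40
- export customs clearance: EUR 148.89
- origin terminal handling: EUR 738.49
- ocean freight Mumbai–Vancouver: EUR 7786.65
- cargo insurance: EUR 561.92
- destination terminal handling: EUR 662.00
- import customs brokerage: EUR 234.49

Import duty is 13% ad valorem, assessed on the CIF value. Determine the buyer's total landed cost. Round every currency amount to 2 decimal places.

EXW: the seller makes goods available at their premises; the buyer bears all onward costs.
CIF value = EXW price + inland to port + export clearance + origin terminal + freight + insurance = 46803.96 + 1648.40 + 148.89 + 738.49 + 7786.65 + 561.92 = 57688.31
Import duty = 57688.31 × 13% = 7499.48
Buyer bears: inland to port 1648.40 + export clearance 148.89 + origin terminal 738.49 + freight 7786.65 + insurance 561.92 + destination terminal 662.00 + brokerage 234.49 + duty 7499.48 = 19280.32
Landed cost = invoice 46803.96 + 19280.32 = 66084.28

Total landed cost: EUR 66084.28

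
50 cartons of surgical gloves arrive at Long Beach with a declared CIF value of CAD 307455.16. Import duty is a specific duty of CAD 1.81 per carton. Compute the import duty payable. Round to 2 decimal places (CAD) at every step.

Import duty: CAD 90.50

Import duty = 50 × 1.81 = 90.50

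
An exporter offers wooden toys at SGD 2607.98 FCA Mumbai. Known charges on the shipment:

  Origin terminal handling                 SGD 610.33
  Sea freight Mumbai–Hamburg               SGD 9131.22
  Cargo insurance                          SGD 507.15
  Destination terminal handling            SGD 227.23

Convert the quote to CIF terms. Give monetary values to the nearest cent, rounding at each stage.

CIF price: SGD 12856.68

Not relevant to the conversion: destination terminal — on the buyer under both terms; not part of either seller's price.
From FCA to CIF, the seller additionally bears: origin terminal, freight, insurance.
CIF price = 2607.98 + 610.33 + 9131.22 + 507.15 = 12856.68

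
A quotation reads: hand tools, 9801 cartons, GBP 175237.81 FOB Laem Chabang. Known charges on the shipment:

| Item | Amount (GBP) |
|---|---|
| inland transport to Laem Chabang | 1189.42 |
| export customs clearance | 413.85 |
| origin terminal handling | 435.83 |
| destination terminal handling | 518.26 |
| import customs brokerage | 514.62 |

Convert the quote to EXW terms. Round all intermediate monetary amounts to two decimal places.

Not relevant to the conversion: destination terminal, brokerage — on the buyer under both terms; not part of either seller's price.
From FOB to EXW, the seller no longer bears: inland to port, export clearance, origin terminal.
EXW price = 175237.81 − 1189.42 − 413.85 − 435.83 = 173198.71

EXW price: GBP 173198.71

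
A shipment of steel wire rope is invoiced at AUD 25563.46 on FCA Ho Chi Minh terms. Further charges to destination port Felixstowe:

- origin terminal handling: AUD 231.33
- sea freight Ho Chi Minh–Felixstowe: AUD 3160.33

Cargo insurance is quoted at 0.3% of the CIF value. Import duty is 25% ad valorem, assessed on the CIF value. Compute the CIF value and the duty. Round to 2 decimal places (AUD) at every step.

Let C be the CIF value. C = FCA price + pre-shipment costs + freight + 0.3% × C
C − 0.3% × C = 25563.46 + 231.33 + 3160.33
0.997 × C = 28955.12
C = 28955.12 / 0.997 = 29042.25
Insurance premium = 0.3% × 29042.25 = 87.13
Import duty = 29042.25 × 25% = 7260.56

CIF value: AUD 29042.25; import duty: AUD 7260.56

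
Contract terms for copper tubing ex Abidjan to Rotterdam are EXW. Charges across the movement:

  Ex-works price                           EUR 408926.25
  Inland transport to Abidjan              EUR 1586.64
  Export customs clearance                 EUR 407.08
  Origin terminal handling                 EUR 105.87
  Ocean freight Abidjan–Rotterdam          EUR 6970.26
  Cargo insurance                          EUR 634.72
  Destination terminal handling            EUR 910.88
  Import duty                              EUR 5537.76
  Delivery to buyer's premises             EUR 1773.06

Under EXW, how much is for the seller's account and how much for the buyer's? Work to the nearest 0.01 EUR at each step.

EXW: the seller makes goods available at their premises; the buyer bears all onward costs.
Seller's account: goods 408926.25 = 408926.25
Buyer's account: inland to port 1586.64 + export clearance 407.08 + origin terminal 105.87 + freight 6970.26 + insurance 634.72 + destination terminal 910.88 + duty 5537.76 + delivery 1773.06 = 17926.27

Seller: EUR 408926.25; buyer: EUR 17926.27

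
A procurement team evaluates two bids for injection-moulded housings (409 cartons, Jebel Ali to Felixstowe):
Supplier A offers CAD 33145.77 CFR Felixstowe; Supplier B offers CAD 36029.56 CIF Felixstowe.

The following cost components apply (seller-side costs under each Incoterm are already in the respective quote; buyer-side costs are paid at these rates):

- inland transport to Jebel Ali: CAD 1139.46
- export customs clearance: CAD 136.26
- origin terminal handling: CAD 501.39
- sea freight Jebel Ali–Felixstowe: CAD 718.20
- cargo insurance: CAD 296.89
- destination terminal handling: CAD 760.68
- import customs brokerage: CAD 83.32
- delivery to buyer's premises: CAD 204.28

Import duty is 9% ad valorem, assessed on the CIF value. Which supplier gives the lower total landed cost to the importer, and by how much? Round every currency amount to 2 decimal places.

Supplier A is cheaper by CAD 2819.72

Supplier A (CFR):
CIF value = CFR price + insurance = 33145.77 + 296.89 = 33442.66
Import duty = 33442.66 × 9% = 3009.84
Buyer bears (A): 296.89 + 760.68 + 83.32 + 204.28 = 1345.17
Landed cost (A) = invoice 33145.77 + 1345.17 + duty 3009.84 = 37500.78
Supplier B (CIF):
The CIF price already equals the CIF value: 36029.56
Import duty = 36029.56 × 9% = 3242.66
Buyer bears (B): 760.68 + 83.32 + 204.28 = 1048.28
Landed cost (B) = invoice 36029.56 + 1048.28 + duty 3242.66 = 40320.50
Difference = |37500.78 − 40320.50| = 2819.72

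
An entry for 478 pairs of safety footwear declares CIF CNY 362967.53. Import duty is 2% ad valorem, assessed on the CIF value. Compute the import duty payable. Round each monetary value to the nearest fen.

Import duty: CNY 7259.35

Import duty = 362967.53 × 2% = 7259.35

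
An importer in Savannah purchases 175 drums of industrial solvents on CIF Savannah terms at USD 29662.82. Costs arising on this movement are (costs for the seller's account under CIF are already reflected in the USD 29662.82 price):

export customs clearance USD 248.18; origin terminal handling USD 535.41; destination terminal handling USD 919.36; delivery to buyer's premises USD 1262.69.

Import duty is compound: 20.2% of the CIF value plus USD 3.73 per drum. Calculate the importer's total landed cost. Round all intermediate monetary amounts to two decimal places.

Total landed cost: USD 38489.51

CIF: the seller pays costs through ocean freight and marine insurance to the destination port.
Already in the invoice (seller's account under CIF): export clearance, origin terminal — exclude.
The CIF price already equals the CIF value: 29662.82
Ad valorem component: 29662.82 × 20.2% = 5991.89
Specific component: 175 × 3.73 = 652.75
Import duty = 5991.89 + 652.75 = 6644.64
Buyer bears: destination terminal 919.36 + delivery 1262.69 + duty 6644.64 = 8826.69
Landed cost = invoice 29662.82 + 8826.69 = 38489.51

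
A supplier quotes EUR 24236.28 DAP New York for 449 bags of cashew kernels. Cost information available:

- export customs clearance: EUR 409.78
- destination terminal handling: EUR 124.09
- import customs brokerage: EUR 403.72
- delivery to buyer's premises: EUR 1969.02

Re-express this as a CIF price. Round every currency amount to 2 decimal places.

Not relevant to the conversion: export clearance — on the seller under both DAP and CIF; already in the DAP price and stays in the CIF price. brokerage — on the buyer under both terms; not part of either seller's price.
From DAP to CIF, the seller no longer bears: destination terminal, delivery.
CIF price = 24236.28 − 124.09 − 1969.02 = 22143.17

CIF price: EUR 22143.17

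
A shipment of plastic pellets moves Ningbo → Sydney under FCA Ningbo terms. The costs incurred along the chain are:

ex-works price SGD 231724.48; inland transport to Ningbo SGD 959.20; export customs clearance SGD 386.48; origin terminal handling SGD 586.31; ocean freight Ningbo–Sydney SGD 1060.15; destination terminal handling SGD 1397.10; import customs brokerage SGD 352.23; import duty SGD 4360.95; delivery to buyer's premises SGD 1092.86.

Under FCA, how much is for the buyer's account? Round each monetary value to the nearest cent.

Buyer's account: SGD 8849.60

FCA: the seller delivers export-cleared goods to the carrier; the buyer bears costs from that point.
Seller's account: goods 231724.48 + inland to port 959.20 + export clearance 386.48 = 233070.16
Buyer's account: origin terminal 586.31 + freight 1060.15 + destination terminal 1397.10 + brokerage 352.23 + duty 4360.95 + delivery 1092.86 = 8849.60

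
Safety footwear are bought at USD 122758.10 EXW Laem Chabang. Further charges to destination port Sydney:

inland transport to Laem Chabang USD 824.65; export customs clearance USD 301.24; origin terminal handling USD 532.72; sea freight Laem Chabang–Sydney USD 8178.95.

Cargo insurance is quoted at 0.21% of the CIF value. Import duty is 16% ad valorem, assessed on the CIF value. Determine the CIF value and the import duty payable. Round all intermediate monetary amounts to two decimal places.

CIF value: USD 132874.70; import duty: USD 21259.95

Let C be the CIF value. C = EXW price + pre-shipment costs + freight + 0.21% × C
C − 0.21% × C = 122758.10 + 824.65 + 301.24 + 532.72 + 8178.95
0.9979 × C = 132595.66
C = 132595.66 / 0.9979 = 132874.70
Insurance premium = 0.21% × 132874.70 = 279.04
Import duty = 132874.70 × 16% = 21259.95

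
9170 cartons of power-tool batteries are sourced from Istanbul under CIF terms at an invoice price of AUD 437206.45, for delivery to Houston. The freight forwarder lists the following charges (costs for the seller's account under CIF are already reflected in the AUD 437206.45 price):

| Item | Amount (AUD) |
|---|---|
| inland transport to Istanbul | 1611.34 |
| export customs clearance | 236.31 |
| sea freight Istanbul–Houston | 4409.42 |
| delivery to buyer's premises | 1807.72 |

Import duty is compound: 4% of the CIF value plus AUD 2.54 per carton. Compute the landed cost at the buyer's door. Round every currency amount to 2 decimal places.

CIF: the seller pays costs through ocean freight and marine insurance to the destination port.
Already in the invoice (seller's account under CIF): inland to port, export clearance, freight — exclude.
The CIF price already equals the CIF value: 437206.45
Ad valorem component: 437206.45 × 4% = 17488.26
Specific component: 9170 × 2.54 = 23291.80
Import duty = 17488.26 + 23291.80 = 40780.06
Buyer bears: delivery 1807.72 + duty 40780.06 = 42587.78
Landed cost = invoice 437206.45 + 42587.78 = 479794.23

Total landed cost: AUD 479794.23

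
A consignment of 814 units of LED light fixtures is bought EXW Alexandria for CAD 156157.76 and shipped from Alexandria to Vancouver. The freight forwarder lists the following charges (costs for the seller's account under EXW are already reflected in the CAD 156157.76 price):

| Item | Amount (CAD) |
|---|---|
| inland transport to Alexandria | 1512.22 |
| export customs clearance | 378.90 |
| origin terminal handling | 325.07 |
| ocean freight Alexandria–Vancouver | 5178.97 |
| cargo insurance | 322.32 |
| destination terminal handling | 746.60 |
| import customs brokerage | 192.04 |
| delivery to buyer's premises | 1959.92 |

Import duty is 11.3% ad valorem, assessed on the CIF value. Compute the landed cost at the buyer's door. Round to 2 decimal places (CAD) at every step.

Total landed cost: CAD 185291.70

EXW: the seller makes goods available at their premises; the buyer bears all onward costs.
CIF value = EXW price + inland to port + export clearance + origin terminal + freight + insurance = 156157.76 + 1512.22 + 378.90 + 325.07 + 5178.97 + 322.32 = 163875.24
Import duty = 163875.24 × 11.3% = 18517.90
Buyer bears: inland to port 1512.22 + export clearance 378.90 + origin terminal 325.07 + freight 5178.97 + insurance 322.32 + destination terminal 746.60 + brokerage 192.04 + delivery 1959.92 + duty 18517.90 = 29133.94
Landed cost = invoice 156157.76 + 29133.94 = 185291.70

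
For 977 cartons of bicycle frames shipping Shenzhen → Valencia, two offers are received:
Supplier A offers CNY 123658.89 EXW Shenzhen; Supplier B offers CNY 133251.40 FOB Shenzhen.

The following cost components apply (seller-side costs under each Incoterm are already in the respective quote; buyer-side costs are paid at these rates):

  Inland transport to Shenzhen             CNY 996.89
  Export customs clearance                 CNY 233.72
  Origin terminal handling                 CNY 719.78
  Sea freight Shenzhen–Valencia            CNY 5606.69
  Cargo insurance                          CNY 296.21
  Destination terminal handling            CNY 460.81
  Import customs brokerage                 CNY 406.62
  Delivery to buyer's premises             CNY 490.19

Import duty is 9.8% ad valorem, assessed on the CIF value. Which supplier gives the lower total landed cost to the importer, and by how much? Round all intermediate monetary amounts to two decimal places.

Supplier A is cheaper by CNY 8391.05

Supplier A (EXW):
CIF value = EXW price + inland to port + export clearance + origin terminal + freight + insurance = 123658.89 + 996.89 + 233.72 + 719.78 + 5606.69 + 296.21 = 131512.18
Import duty = 131512.18 × 9.8% = 12888.19
Buyer bears (A): 996.89 + 233.72 + 719.78 + 5606.69 + 296.21 + 460.81 + 406.62 + 490.19 = 9210.91
Landed cost (A) = invoice 123658.89 + 9210.91 + duty 12888.19 = 145757.99
Supplier B (FOB):
CIF value = FOB price + freight + insurance = 133251.40 + 5606.69 + 296.21 = 139154.30
Import duty = 139154.30 × 9.8% = 13637.12
Buyer bears (B): 5606.69 + 296.21 + 460.81 + 406.62 + 490.19 = 7260.52
Landed cost (B) = invoice 133251.40 + 7260.52 + duty 13637.12 = 154149.04
Difference = |145757.99 − 154149.04| = 8391.05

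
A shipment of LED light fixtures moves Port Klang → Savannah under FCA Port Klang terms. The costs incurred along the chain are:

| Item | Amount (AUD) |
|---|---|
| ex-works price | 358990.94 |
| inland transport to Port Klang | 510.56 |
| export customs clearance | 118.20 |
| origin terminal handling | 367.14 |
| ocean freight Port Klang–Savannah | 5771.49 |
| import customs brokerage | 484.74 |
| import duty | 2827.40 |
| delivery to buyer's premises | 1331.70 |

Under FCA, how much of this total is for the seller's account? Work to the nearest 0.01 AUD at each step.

Seller's account: AUD 359619.70

FCA: the seller delivers export-cleared goods to the carrier; the buyer bears costs from that point.
Seller's account: goods 358990.94 + inland to port 510.56 + export clearance 118.20 = 359619.70
Buyer's account: origin terminal 367.14 + freight 5771.49 + brokerage 484.74 + duty 2827.40 + delivery 1331.70 = 10782.47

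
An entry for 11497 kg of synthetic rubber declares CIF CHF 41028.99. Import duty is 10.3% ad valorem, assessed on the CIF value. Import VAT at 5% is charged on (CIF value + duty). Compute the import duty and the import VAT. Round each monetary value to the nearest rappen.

Import duty: CHF 4225.99; import VAT: CHF 2262.75

Import duty = 41028.99 × 10.3% = 4225.99
VAT base = CIF + duty = 41028.99 + 4225.99 = 45254.98
Import VAT = 45254.98 × 5% = 2262.75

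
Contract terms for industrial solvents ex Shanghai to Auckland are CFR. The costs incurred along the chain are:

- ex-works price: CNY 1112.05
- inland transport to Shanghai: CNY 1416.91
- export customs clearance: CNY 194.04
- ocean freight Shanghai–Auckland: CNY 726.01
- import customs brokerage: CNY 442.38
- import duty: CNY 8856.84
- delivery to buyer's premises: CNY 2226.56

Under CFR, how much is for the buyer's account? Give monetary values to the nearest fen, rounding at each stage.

CFR: the seller pays costs through ocean freight to the destination port, but not insurance.
Seller's account: goods 1112.05 + inland to port 1416.91 + export clearance 194.04 + freight 726.01 = 3449.01
Buyer's account: brokerage 442.38 + duty 8856.84 + delivery 2226.56 = 11525.78

Buyer's account: CNY 11525.78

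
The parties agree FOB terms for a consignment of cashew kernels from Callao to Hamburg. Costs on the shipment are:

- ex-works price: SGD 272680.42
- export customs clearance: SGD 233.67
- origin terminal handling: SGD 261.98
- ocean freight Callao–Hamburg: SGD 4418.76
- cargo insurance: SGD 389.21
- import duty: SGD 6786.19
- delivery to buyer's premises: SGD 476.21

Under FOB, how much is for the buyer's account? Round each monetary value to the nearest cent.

Buyer's account: SGD 12070.37

FOB: the seller bears costs until goods are on board at the origin port; the buyer bears freight, insurance and all costs thereafter.
Seller's account: goods 272680.42 + export clearance 233.67 + origin terminal 261.98 = 273176.07
Buyer's account: freight 4418.76 + insurance 389.21 + duty 6786.19 + delivery 476.21 = 12070.37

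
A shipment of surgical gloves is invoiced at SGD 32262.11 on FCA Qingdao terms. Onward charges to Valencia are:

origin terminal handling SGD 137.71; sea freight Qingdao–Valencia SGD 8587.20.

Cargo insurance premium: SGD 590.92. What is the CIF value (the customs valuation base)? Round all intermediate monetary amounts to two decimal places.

CIF = FCA price + pre-shipment costs + freight + insurance
CIF = 32262.11 + 137.71 + 8587.20 + 590.92 = 41577.94

CIF value: SGD 41577.94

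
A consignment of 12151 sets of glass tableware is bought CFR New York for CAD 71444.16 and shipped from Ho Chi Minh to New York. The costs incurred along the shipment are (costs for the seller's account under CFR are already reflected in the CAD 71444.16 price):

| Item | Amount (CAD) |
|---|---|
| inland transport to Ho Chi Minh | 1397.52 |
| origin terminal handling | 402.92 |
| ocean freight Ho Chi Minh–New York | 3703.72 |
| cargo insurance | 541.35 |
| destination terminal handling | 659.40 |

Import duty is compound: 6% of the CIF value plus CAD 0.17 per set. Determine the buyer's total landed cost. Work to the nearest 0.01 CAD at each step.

CFR: the seller pays costs through ocean freight to the destination port, but not insurance.
Already in the invoice (seller's account under CFR): inland to port, origin terminal, freight — exclude.
CIF value = CFR price + insurance = 71444.16 + 541.35 = 71985.51
Ad valorem component: 71985.51 × 6% = 4319.13
Specific component: 12151 × 0.17 = 2065.67
Import duty = 4319.13 + 2065.67 = 6384.80
Buyer bears: insurance 541.35 + destination terminal 659.40 + duty 6384.80 = 7585.55
Landed cost = invoice 71444.16 + 7585.55 = 79029.71

Total landed cost: CAD 79029.71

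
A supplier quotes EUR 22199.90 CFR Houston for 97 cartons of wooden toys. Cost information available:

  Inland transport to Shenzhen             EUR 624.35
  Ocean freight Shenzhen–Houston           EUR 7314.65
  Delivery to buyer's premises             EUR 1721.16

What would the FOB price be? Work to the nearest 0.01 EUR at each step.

Not relevant to the conversion: inland to port — on the seller under both CFR and FOB; already in the CFR price and stays in the FOB price. delivery — on the buyer under both terms; not part of either seller's price.
From CFR to FOB, the seller no longer bears: freight.
FOB price = 22199.90 − 7314.65 = 14885.25

FOB price: EUR 14885.25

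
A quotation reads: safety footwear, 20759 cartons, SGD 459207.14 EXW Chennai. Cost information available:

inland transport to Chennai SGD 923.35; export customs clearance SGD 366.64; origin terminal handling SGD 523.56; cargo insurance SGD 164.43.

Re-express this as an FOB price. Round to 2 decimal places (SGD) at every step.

FOB price: SGD 461020.69

Not relevant to the conversion: insurance — on the buyer under both terms; not part of either seller's price.
From EXW to FOB, the seller additionally bears: inland to port, export clearance, origin terminal.
FOB price = 459207.14 + 923.35 + 366.64 + 523.56 = 461020.69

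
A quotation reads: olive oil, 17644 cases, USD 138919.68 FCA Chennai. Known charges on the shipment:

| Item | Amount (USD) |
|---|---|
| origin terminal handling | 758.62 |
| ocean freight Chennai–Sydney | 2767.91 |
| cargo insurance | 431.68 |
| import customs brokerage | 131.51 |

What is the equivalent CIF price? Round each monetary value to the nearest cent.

Not relevant to the conversion: brokerage — on the buyer under both terms; not part of either seller's price.
From FCA to CIF, the seller additionally bears: origin terminal, freight, insurance.
CIF price = 138919.68 + 758.62 + 2767.91 + 431.68 = 142877.89

CIF price: USD 142877.89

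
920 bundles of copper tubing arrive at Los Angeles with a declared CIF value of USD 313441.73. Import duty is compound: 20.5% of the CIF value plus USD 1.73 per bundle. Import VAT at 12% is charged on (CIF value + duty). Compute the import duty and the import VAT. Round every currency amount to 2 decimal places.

Import duty: USD 65847.15; import VAT: USD 45514.67

Ad valorem component: 313441.73 × 20.5% = 64255.55
Specific component: 920 × 1.73 = 1591.60
Import duty = 64255.55 + 1591.60 = 65847.15
VAT base = CIF + duty = 313441.73 + 65847.15 = 379288.88
Import VAT = 379288.88 × 12% = 45514.67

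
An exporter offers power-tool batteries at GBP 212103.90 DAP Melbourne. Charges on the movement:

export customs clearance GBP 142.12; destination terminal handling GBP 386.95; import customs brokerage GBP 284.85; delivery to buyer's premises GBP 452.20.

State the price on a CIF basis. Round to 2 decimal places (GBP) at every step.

Not relevant to the conversion: export clearance — on the seller under both DAP and CIF; already in the DAP price and stays in the CIF price. brokerage — on the buyer under both terms; not part of either seller's price.
From DAP to CIF, the seller no longer bears: destination terminal, delivery.
CIF price = 212103.90 − 386.95 − 452.20 = 211264.75

CIF price: GBP 211264.75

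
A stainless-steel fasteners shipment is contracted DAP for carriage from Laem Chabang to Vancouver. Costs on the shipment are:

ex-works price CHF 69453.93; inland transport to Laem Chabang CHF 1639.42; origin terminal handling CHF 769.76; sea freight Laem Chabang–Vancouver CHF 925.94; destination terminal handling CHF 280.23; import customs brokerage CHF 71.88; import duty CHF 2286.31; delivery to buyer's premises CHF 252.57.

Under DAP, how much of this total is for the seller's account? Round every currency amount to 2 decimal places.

Seller's account: CHF 73321.85

DAP: the seller bears all costs to the named destination except import duty and clearance.
Seller's account: goods 69453.93 + inland to port 1639.42 + origin terminal 769.76 + freight 925.94 + destination terminal 280.23 + delivery 252.57 = 73321.85
Buyer's account: brokerage 71.88 + duty 2286.31 = 2358.19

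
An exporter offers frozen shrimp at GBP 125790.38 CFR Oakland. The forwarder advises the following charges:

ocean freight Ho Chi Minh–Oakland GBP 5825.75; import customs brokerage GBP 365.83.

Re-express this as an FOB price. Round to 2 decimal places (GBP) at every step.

Not relevant to the conversion: brokerage — on the buyer under both terms; not part of either seller's price.
From CFR to FOB, the seller no longer bears: freight.
FOB price = 125790.38 − 5825.75 = 119964.63

FOB price: GBP 119964.63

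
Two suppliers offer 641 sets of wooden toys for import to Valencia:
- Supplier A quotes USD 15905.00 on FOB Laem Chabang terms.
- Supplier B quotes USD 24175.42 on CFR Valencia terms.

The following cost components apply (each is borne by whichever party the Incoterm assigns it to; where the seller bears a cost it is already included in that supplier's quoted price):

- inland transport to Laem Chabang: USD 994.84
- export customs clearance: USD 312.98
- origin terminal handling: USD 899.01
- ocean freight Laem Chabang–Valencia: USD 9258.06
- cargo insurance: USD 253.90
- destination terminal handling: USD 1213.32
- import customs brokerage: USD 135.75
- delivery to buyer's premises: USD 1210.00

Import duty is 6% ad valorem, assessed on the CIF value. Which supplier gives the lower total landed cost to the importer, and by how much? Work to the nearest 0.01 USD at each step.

Supplier A (FOB):
CIF value = FOB price + freight + insurance = 15905.00 + 9258.06 + 253.90 = 25416.96
Import duty = 25416.96 × 6% = 1525.02
Buyer bears (A): 9258.06 + 253.90 + 1213.32 + 135.75 + 1210.00 = 12071.03
Landed cost (A) = invoice 15905.00 + 12071.03 + duty 1525.02 = 29501.05
Supplier B (CFR):
CIF value = CFR price + insurance = 24175.42 + 253.90 = 24429.32
Import duty = 24429.32 × 6% = 1465.76
Buyer bears (B): 253.90 + 1213.32 + 135.75 + 1210.00 = 2812.97
Landed cost (B) = invoice 24175.42 + 2812.97 + duty 1465.76 = 28454.15
Difference = |29501.05 − 28454.15| = 1046.90

Supplier B is cheaper by USD 1046.90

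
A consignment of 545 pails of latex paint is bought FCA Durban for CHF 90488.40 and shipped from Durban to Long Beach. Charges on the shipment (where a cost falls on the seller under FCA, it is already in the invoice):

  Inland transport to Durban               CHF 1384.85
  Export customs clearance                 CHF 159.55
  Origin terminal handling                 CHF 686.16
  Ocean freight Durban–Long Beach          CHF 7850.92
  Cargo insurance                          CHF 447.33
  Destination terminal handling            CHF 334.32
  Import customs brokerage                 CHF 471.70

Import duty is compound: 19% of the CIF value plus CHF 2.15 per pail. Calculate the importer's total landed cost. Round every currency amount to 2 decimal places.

FCA: the seller delivers export-cleared goods to the carrier; the buyer bears costs from that point.
Already in the invoice (seller's account under FCA): inland to port, export clearance — exclude.
CIF value = FCA price + origin terminal + freight + insurance = 90488.40 + 686.16 + 7850.92 + 447.33 = 99472.81
Ad valorem component: 99472.81 × 19% = 18899.83
Specific component: 545 × 2.15 = 1171.75
Import duty = 18899.83 + 1171.75 = 20071.58
Buyer bears: origin terminal 686.16 + freight 7850.92 + insurance 447.33 + destination terminal 334.32 + brokerage 471.70 + duty 20071.58 = 29862.01
Landed cost = invoice 90488.40 + 29862.01 = 120350.41

Total landed cost: CHF 120350.41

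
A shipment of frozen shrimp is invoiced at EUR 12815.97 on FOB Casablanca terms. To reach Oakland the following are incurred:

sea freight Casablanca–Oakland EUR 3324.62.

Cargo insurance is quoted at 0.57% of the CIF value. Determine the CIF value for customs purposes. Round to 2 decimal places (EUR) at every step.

CIF value: EUR 16233.12

Let C be the CIF value. C = FOB price + freight + 0.57% × C
C − 0.57% × C = 12815.97 + 3324.62
0.9943 × C = 16140.59
C = 16140.59 / 0.9943 = 16233.12
Insurance premium = 0.57% × 16233.12 = 92.53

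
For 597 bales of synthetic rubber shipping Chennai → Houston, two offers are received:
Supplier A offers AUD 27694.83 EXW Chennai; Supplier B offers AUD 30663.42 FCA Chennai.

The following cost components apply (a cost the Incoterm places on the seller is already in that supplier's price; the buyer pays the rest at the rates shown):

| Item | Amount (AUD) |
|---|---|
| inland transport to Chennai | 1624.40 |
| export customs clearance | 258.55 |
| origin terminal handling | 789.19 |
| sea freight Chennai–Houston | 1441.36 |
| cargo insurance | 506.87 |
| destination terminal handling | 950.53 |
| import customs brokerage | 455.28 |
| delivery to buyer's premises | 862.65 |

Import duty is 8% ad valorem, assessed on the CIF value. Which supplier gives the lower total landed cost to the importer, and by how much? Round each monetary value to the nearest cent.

Supplier A is cheaper by AUD 1172.49

Supplier A (EXW):
CIF value = EXW price + inland to port + export clearance + origin terminal + freight + insurance = 27694.83 + 1624.40 + 258.55 + 789.19 + 1441.36 + 506.87 = 32315.20
Import duty = 32315.20 × 8% = 2585.22
Buyer bears (A): 1624.40 + 258.55 + 789.19 + 1441.36 + 506.87 + 950.53 + 455.28 + 862.65 = 6888.83
Landed cost (A) = invoice 27694.83 + 6888.83 + duty 2585.22 = 37168.88
Supplier B (FCA):
CIF value = FCA price + origin terminal + freight + insurance = 30663.42 + 789.19 + 1441.36 + 506.87 = 33400.84
Import duty = 33400.84 × 8% = 2672.07
Buyer bears (B): 789.19 + 1441.36 + 506.87 + 950.53 + 455.28 + 862.65 = 5005.88
Landed cost (B) = invoice 30663.42 + 5005.88 + duty 2672.07 = 38341.37
Difference = |37168.88 − 38341.37| = 1172.49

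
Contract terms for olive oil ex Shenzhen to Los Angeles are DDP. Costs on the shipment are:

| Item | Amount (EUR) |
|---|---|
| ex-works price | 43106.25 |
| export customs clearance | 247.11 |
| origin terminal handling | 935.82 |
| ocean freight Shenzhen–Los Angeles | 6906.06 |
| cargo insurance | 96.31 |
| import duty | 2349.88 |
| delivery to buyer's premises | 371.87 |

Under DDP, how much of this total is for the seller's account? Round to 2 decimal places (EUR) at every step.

DDP: the seller bears all costs including import duty.
Seller's account: goods 43106.25 + export clearance 247.11 + origin terminal 935.82 + freight 6906.06 + insurance 96.31 + duty 2349.88 + delivery 371.87 = 54013.30
Buyer's account: 0.00

Seller's account: EUR 54013.30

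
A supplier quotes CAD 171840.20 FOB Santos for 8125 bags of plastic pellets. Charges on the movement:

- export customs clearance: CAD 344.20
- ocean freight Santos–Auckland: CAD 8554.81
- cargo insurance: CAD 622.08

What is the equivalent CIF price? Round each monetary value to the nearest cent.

Not relevant to the conversion: export clearance — on the seller under both FOB and CIF; already in the FOB price and stays in the CIF price.
From FOB to CIF, the seller additionally bears: freight, insurance.
CIF price = 171840.20 + 8554.81 + 622.08 = 181017.09

CIF price: CAD 181017.09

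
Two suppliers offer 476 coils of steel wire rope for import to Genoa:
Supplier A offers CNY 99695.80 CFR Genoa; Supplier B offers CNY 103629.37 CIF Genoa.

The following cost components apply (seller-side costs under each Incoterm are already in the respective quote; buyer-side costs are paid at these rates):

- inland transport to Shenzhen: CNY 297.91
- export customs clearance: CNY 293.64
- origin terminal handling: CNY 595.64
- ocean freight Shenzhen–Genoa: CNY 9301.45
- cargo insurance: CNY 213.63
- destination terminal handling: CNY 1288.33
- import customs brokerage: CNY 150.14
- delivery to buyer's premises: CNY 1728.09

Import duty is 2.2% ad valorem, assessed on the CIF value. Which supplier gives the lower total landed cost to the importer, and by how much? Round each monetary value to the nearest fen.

Supplier A (CFR):
CIF value = CFR price + insurance = 99695.80 + 213.63 = 99909.43
Import duty = 99909.43 × 2.2% = 2198.01
Buyer bears (A): 213.63 + 1288.33 + 150.14 + 1728.09 = 3380.19
Landed cost (A) = invoice 99695.80 + 3380.19 + duty 2198.01 = 105274.00
Supplier B (CIF):
The CIF price already equals the CIF value: 103629.37
Import duty = 103629.37 × 2.2% = 2279.85
Buyer bears (B): 1288.33 + 150.14 + 1728.09 = 3166.56
Landed cost (B) = invoice 103629.37 + 3166.56 + duty 2279.85 = 109075.78
Difference = |105274.00 − 109075.78| = 3801.78

Supplier A is cheaper by CNY 3801.78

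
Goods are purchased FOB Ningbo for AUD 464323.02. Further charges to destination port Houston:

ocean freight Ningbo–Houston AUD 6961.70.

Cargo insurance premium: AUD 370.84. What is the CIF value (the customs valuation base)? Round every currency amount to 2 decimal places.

CIF value: AUD 471655.56

CIF = FOB price + freight + insurance
CIF = 464323.02 + 6961.70 + 370.84 = 471655.56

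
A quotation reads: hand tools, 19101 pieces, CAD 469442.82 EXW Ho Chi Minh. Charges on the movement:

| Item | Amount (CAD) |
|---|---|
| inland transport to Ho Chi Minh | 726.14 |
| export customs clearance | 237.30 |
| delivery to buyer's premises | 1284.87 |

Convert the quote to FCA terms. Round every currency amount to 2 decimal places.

FCA price: CAD 470406.26

Not relevant to the conversion: delivery — on the buyer under both terms; not part of either seller's price.
From EXW to FCA, the seller additionally bears: inland to port, export clearance.
FCA price = 469442.82 + 726.14 + 237.30 = 470406.26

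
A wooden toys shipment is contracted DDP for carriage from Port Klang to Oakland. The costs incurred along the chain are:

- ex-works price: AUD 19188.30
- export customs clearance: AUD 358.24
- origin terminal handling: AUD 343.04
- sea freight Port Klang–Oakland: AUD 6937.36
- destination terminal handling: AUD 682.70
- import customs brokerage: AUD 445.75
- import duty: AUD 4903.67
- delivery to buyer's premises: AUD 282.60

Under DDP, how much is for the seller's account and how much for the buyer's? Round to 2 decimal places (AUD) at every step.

Seller: AUD 33141.66; buyer: AUD 0.00

DDP: the seller bears all costs including import duty.
Seller's account: goods 19188.30 + export clearance 358.24 + origin terminal 343.04 + freight 6937.36 + destination terminal 682.70 + brokerage 445.75 + duty 4903.67 + delivery 282.60 = 33141.66
Buyer's account: 0.00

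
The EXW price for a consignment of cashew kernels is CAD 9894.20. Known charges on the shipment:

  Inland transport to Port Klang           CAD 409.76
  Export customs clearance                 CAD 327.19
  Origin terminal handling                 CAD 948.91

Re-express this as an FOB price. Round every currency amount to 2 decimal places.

FOB price: CAD 11580.06

From EXW to FOB, the seller additionally bears: inland to port, export clearance, origin terminal.
FOB price = 9894.20 + 409.76 + 327.19 + 948.91 = 11580.06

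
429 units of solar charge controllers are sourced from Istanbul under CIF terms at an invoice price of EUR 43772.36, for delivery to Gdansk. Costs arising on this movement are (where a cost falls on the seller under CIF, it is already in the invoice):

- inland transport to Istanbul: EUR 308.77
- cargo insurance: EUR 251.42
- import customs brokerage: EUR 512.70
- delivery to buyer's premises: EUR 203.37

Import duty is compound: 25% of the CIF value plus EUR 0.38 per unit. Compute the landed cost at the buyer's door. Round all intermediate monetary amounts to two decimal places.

CIF: the seller pays costs through ocean freight and marine insurance to the destination port.
Already in the invoice (seller's account under CIF): inland to port, insurance — exclude.
The CIF price already equals the CIF value: 43772.36
Ad valorem component: 43772.36 × 25% = 10943.09
Specific component: 429 × 0.38 = 163.02
Import duty = 10943.09 + 163.02 = 11106.11
Buyer bears: brokerage 512.70 + delivery 203.37 + duty 11106.11 = 11822.18
Landed cost = invoice 43772.36 + 11822.18 = 55594.54

Total landed cost: EUR 55594.54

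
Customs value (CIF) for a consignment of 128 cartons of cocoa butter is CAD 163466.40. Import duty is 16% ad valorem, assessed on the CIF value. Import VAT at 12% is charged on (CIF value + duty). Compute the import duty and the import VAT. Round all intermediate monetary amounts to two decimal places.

Import duty = 163466.40 × 16% = 26154.62
VAT base = CIF + duty = 163466.40 + 26154.62 = 189621.02
Import VAT = 189621.02 × 12% = 22754.52

Import duty: CAD 26154.62; import VAT: CAD 22754.52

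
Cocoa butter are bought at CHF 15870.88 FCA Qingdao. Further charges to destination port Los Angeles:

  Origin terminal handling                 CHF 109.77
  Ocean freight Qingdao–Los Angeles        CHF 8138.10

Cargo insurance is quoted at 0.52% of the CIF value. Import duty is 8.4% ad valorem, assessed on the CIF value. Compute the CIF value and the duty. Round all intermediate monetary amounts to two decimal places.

CIF value: CHF 24244.82; import duty: CHF 2036.56

Let C be the CIF value. C = FCA price + pre-shipment costs + freight + 0.52% × C
C − 0.52% × C = 15870.88 + 109.77 + 8138.10
0.9948 × C = 24118.75
C = 24118.75 / 0.9948 = 24244.82
Insurance premium = 0.52% × 24244.82 = 126.07
Import duty = 24244.82 × 8.4% = 2036.56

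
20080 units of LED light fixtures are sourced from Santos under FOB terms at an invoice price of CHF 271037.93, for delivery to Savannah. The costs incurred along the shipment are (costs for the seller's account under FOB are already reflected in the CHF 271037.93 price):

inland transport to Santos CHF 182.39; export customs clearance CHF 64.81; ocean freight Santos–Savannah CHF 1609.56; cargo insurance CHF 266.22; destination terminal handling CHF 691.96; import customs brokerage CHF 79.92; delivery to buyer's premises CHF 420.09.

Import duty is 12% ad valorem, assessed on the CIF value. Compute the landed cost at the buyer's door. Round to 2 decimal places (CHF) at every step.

FOB: the seller bears costs until goods are on board at the origin port; the buyer bears freight, insurance and all costs thereafter.
Already in the invoice (seller's account under FOB): inland to port, export clearance — exclude.
CIF value = FOB price + freight + insurance = 271037.93 + 1609.56 + 266.22 = 272913.71
Import duty = 272913.71 × 12% = 32749.65
Buyer bears: freight 1609.56 + insurance 266.22 + destination terminal 691.96 + brokerage 79.92 + delivery 420.09 + duty 32749.65 = 35817.40
Landed cost = invoice 271037.93 + 35817.40 = 306855.33

Total landed cost: CHF 306855.33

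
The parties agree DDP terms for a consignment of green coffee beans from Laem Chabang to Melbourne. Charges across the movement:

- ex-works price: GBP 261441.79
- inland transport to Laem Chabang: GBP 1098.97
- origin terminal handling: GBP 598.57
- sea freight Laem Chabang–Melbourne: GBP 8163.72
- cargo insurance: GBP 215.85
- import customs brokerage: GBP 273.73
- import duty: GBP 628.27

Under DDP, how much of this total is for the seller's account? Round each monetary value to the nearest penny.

Seller's account: GBP 272420.90

DDP: the seller bears all costs including import duty.
Seller's account: goods 261441.79 + inland to port 1098.97 + origin terminal 598.57 + freight 8163.72 + insurance 215.85 + brokerage 273.73 + duty 628.27 = 272420.90
Buyer's account: 0.00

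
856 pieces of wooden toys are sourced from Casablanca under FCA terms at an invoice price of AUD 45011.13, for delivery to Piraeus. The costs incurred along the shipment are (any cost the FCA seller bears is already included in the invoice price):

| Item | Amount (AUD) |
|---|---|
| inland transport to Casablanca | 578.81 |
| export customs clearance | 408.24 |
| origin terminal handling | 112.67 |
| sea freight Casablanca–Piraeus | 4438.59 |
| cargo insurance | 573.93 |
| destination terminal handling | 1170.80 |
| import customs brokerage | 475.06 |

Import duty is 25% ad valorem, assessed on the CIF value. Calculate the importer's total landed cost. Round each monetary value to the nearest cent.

FCA: the seller delivers export-cleared goods to the carrier; the buyer bears costs from that point.
Already in the invoice (seller's account under FCA): inland to port, export clearance — exclude.
CIF value = FCA price + origin terminal + freight + insurance = 45011.13 + 112.67 + 4438.59 + 573.93 = 50136.32
Import duty = 50136.32 × 25% = 12534.08
Buyer bears: origin terminal 112.67 + freight 4438.59 + insurance 573.93 + destination terminal 1170.80 + brokerage 475.06 + duty 12534.08 = 19305.13
Landed cost = invoice 45011.13 + 19305.13 = 64316.26

Total landed cost: AUD 64316.26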